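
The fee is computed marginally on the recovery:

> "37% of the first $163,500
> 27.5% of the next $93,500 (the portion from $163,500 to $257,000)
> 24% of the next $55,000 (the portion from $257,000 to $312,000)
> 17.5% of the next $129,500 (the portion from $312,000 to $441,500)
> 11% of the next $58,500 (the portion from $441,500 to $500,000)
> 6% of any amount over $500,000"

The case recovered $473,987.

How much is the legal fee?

First $163,500 at 37% = $60,495.00
Next $93,500 at 27.5% = $25,712.50
Next $55,000 at 24% = $13,200.00
Next $129,500 at 17.5% = $22,662.50
Remaining $32,487 at 11% = $3,573.57
Fee: $60,495.00 + $25,712.50 + $13,200.00 + $22,662.50 + $3,573.57 = $125,643.57

$125,643.57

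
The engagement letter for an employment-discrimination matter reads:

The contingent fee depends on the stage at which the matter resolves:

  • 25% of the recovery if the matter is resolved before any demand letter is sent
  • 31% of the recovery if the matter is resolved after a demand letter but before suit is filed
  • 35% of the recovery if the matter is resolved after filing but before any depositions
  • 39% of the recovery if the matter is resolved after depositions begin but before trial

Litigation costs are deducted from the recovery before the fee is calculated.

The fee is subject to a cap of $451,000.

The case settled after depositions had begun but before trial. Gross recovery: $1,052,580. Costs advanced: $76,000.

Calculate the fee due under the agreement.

$380,866.20

Fee base (net of costs): $1,052,580 − $76,000 = $976,580
The matter settled after depositions had begun but before trial, so the 39% rate applies.
$976,580 × 39% = $380,866.20
$380,866.20 is under the $451,000 cap.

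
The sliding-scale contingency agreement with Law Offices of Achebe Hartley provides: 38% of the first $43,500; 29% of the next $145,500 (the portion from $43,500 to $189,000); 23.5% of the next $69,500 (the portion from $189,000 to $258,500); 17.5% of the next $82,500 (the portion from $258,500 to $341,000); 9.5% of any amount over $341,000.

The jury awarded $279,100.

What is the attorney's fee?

$78,662.50

First $43,500 at 38% = $16,530.00
Next $145,500 at 29% = $42,195.00
Next $69,500 at 23.5% = $16,332.50
Remaining $20,600 at 17.5% = $3,605.00
Fee: $16,530.00 + $42,195.00 + $16,332.50 + $3,605.00 = $78,662.50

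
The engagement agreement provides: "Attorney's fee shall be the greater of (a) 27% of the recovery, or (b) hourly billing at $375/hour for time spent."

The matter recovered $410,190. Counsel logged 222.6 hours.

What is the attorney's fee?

$110,751.30

(a) 27% of $410,190 = $110,751.30
(b) 222.6 × $375 = $83,475.00
The greater is (a): $110,751.30.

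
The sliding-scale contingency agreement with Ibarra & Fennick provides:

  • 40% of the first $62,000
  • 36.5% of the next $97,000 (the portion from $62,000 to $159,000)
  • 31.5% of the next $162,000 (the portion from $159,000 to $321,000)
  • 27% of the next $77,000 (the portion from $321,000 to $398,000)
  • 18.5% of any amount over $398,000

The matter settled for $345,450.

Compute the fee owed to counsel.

$117,836.50

First $62,000 at 40% = $24,800.00
Next $97,000 at 36.5% = $35,405.00
Next $162,000 at 31.5% = $51,030.00
Remaining $24,450 at 27% = $6,601.50
Fee: $24,800.00 + $35,405.00 + $51,030.00 + $6,601.50 = $117,836.50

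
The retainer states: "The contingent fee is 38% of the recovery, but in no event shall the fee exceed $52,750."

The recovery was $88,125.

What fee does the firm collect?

$33,487.50

38% of $88,125 = $33,487.50
That is under the $52,750 cap.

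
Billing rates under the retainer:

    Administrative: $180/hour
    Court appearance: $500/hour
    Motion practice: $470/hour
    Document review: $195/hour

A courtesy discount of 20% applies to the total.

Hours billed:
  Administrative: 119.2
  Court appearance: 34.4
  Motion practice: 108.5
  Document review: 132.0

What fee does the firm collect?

Administrative: 119.2 × $180 = $21,456.00
Court appearance: 34.4 × $500 = $17,200.00
Motion practice: 108.5 × $470 = $50,995.00
Document review: 132.0 × $195 = $25,740.00
Subtotal: $115,391.00
Less 20% discount: −$23,078.20
Total: $115,391.00 − $23,078.20 = $92,312.80

$92,312.80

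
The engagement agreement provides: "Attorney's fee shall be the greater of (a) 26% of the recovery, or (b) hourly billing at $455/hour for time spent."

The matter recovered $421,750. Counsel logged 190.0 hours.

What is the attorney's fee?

$109,655.00

(a) 26% of $421,750 = $109,655.00
(b) 190.0 × $455 = $86,450.00
The greater is (a): $109,655.00.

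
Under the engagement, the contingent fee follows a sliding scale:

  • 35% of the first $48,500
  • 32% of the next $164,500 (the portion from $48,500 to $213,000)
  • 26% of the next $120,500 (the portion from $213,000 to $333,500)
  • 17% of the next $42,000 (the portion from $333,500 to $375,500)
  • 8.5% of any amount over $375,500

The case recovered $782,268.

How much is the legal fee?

$142,660.28

First $48,500 at 35% = $16,975.00
Next $164,500 at 32% = $52,640.00
Next $120,500 at 26% = $31,330.00
Next $42,000 at 17% = $7,140.00
Remaining $406,768 at 8.5% = $34,575.28
Fee: $16,975.00 + $52,640.00 + $31,330.00 + $7,140.00 + $34,575.28 = $142,660.28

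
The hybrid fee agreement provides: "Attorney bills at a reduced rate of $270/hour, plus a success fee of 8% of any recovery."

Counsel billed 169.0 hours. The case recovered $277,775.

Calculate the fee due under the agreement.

$67,852.00

Hourly: 169.0 × $270 = $45,630.00
Success fee: 8% of $277,775 = $22,222.00
Total: $45,630.00 + $22,222.00 = $67,852.00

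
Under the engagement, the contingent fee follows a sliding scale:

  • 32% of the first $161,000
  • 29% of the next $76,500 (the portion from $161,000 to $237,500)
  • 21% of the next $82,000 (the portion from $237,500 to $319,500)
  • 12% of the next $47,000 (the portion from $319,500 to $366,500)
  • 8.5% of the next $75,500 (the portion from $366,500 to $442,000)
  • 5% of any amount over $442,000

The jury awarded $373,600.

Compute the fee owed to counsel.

$97,168.50

First $161,000 at 32% = $51,520.00
Next $76,500 at 29% = $22,185.00
Next $82,000 at 21% = $17,220.00
Next $47,000 at 12% = $5,640.00
Remaining $7,100 at 8.5% = $603.50
Fee: $51,520.00 + $22,185.00 + $17,220.00 + $5,640.00 + $603.50 = $97,168.50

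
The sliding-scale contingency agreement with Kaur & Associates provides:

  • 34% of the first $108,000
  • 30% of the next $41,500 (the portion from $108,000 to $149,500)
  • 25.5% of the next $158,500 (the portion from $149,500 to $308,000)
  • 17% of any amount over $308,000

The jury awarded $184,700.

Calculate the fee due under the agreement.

$58,146.00

First $108,000 at 34% = $36,720.00
Next $41,500 at 30% = $12,450.00
Remaining $35,200 at 25.5% = $8,976.00
Fee: $36,720.00 + $12,450.00 + $8,976.00 = $58,146.00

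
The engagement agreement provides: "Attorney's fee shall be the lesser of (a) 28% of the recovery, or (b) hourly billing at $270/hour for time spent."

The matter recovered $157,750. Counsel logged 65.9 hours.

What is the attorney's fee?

$17,793.00

(a) 28% of $157,750 = $44,170.00
(b) 65.9 × $270 = $17,793.00
The lesser is (b): $17,793.00.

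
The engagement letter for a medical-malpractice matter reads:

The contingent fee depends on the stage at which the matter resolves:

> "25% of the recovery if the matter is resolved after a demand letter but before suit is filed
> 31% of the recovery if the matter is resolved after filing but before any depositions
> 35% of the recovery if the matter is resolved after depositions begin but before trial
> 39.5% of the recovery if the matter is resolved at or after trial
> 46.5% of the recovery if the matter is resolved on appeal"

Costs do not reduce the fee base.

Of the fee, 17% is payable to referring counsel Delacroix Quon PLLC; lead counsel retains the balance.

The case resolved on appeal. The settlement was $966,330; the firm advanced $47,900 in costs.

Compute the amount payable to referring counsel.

Fee base is the gross recovery, $966,330; costs are reimbursed separately.
The matter resolved on appeal, so the 46.5% rate applies.
$966,330 × 46.5% = $449,343.45
Referral share: 17% of $449,343.45 = $76,388.39; lead counsel retains $449,343.45 − $76,388.39 = $372,955.06.

$76,388.39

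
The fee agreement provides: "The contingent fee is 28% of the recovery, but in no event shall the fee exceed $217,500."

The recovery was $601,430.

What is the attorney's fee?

$168,400.40

28% of $601,430 = $168,400.40
That is under the $217,500 cap.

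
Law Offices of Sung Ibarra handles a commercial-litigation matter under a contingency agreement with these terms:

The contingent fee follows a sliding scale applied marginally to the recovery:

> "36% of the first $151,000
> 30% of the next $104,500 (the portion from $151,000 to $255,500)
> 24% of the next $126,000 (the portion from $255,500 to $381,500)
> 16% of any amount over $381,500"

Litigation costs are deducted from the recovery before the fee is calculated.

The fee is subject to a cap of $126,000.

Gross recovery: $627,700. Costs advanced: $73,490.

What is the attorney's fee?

Fee base (net of costs): $627,700 − $73,490 = $554,210
First $151,000 at 36% = $54,360.00
Next $104,500 at 30% = $31,350.00
Next $126,000 at 24% = $30,240.00
Remaining $172,710 at 16% = $27,633.60
Fee: $54,360.00 + $31,350.00 + $30,240.00 + $27,633.60 = $143,583.60
$143,583.60 exceeds the $126,000 cap, so the fee is capped at $126,000.00.

$126,000.00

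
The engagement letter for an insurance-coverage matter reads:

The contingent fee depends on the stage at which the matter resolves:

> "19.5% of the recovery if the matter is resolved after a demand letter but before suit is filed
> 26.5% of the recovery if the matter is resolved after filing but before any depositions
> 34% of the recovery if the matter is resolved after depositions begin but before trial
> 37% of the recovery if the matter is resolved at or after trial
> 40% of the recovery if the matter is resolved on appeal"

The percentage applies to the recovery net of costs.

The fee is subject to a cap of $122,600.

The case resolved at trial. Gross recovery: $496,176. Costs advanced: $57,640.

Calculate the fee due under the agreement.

$122,600.00

Fee base (net of costs): $496,176 − $57,640 = $438,536
The matter resolved at trial, so the 37% rate applies.
$438,536 × 37% = $162,258.32
$162,258.32 exceeds the $122,600 cap, so the fee is capped at $122,600.00.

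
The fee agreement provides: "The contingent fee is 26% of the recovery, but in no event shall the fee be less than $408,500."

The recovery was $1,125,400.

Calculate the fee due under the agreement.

$408,500.00

26% of $1,125,400 = $292,604.00
That is below the $408,500 minimum, so the minimum applies.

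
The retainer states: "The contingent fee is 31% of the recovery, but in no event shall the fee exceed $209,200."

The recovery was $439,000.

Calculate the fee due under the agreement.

$136,090.00

31% of $439,000 = $136,090.00
That is under the $209,200 cap.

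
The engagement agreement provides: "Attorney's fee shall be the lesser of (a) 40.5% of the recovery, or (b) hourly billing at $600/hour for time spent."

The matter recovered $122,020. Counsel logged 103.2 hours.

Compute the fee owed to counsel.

(a) 40.5% of $122,020 = $49,418.10
(b) 103.2 × $600 = $61,920.00
The lesser is (a): $49,418.10.

$49,418.10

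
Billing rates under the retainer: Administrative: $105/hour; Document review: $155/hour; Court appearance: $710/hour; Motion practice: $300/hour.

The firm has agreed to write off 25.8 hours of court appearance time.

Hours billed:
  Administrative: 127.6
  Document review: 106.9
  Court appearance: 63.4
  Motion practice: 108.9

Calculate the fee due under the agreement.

Administrative: 127.6 × $105 = $13,398.00
Document review: 106.9 × $155 = $16,569.50
Court appearance: 63.4 × $710 = $45,014.00
Motion practice: 108.9 × $300 = $32,670.00
Subtotal: $107,651.50
Write-off: 25.8 × $710 = $18,318.00
Total: $107,651.50 − $18,318.00 = $89,333.50

$89,333.50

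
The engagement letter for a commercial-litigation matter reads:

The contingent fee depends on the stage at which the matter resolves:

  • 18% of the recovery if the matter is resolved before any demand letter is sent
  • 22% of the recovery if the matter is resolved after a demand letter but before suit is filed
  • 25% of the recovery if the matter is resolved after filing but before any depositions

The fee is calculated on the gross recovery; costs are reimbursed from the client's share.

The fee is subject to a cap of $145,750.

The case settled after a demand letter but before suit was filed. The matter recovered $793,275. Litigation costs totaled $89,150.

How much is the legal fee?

$145,750.00

Fee base is the gross recovery, $793,275; costs are reimbursed separately.
The matter settled after a demand letter but before suit was filed, so the 22% rate applies.
$793,275 × 22% = $174,520.50
$174,520.50 exceeds the $145,750 cap, so the fee is capped at $145,750.00.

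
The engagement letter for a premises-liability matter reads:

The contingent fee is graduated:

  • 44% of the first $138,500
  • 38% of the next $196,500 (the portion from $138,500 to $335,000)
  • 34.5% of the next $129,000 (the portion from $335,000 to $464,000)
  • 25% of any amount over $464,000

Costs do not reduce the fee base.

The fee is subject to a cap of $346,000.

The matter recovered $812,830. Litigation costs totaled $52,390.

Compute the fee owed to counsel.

Fee base is the gross recovery, $812,830; costs are reimbursed separately.
First $138,500 at 44% = $60,940.00
Next $196,500 at 38% = $74,670.00
Next $129,000 at 34.5% = $44,505.00
Remaining $348,830 at 25% = $87,207.50
Fee: $60,940.00 + $74,670.00 + $44,505.00 + $87,207.50 = $267,322.50
$267,322.50 is under the $346,000 cap.

$267,322.50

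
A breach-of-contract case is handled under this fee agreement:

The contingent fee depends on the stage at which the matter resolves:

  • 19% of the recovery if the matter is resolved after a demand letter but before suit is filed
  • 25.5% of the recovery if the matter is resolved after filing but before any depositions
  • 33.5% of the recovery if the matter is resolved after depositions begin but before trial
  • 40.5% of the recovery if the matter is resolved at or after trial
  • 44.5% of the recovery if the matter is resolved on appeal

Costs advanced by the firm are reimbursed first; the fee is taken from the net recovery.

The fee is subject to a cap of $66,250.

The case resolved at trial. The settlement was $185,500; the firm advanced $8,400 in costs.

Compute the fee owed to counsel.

Fee base (net of costs): $185,500 − $8,400 = $177,100
The matter resolved at trial, so the 40.5% rate applies.
$177,100 × 40.5% = $71,725.50
$71,725.50 exceeds the $66,250 cap, so the fee is capped at $66,250.00.

$66,250.00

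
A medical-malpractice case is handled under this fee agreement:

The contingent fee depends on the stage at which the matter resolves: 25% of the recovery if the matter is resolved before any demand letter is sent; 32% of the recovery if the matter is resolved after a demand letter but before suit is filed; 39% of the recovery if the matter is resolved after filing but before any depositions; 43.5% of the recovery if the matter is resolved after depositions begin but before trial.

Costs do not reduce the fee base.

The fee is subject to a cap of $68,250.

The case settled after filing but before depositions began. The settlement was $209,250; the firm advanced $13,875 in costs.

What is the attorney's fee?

Fee base is the gross recovery, $209,250; costs are reimbursed separately.
The matter settled after filing but before depositions began, so the 39% rate applies.
$209,250 × 39% = $81,607.50
$81,607.50 exceeds the $68,250 cap, so the fee is capped at $68,250.00.

$68,250.00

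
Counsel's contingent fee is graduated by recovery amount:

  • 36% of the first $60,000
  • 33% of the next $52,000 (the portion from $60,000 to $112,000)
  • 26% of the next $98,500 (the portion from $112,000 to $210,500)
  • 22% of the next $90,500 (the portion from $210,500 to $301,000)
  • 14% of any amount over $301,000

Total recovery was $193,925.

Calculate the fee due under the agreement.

$60,060.50

First $60,000 at 36% = $21,600.00
Next $52,000 at 33% = $17,160.00
Remaining $81,925 at 26% = $21,300.50
Fee: $21,600.00 + $17,160.00 + $21,300.50 = $60,060.50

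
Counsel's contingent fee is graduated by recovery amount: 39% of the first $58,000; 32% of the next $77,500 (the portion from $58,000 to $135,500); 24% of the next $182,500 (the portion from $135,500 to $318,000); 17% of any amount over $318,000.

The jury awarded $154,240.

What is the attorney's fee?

First $58,000 at 39% = $22,620.00
Next $77,500 at 32% = $24,800.00
Remaining $18,740 at 24% = $4,497.60
Fee: $22,620.00 + $24,800.00 + $4,497.60 = $51,917.60

$51,917.60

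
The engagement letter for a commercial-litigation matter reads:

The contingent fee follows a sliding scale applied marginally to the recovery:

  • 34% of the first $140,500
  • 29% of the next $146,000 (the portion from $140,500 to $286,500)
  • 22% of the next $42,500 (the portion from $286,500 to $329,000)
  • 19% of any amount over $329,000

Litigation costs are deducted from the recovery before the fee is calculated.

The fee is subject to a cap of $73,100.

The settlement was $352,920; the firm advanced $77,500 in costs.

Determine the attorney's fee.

Fee base (net of costs): $352,920 − $77,500 = $275,420
First $140,500 at 34% = $47,770.00
Remaining $134,920 at 29% = $39,126.80
Fee: $47,770.00 + $39,126.80 = $86,896.80
$86,896.80 exceeds the $73,100 cap, so the fee is capped at $73,100.00.

$73,100.00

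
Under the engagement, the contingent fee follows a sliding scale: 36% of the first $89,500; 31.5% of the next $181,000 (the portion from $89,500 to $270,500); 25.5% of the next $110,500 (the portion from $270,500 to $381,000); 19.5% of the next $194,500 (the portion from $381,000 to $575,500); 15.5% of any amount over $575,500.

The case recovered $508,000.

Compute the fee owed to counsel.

First $89,500 at 36% = $32,220.00
Next $181,000 at 31.5% = $57,015.00
Next $110,500 at 25.5% = $28,177.50
Remaining $127,000 at 19.5% = $24,765.00
Fee: $32,220.00 + $57,015.00 + $28,177.50 + $24,765.00 = $142,177.50

$142,177.50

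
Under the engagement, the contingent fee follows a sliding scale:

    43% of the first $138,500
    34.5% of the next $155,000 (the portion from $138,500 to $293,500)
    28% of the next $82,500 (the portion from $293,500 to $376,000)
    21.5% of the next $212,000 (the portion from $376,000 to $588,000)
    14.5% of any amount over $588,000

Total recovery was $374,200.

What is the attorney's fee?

First $138,500 at 43% = $59,555.00
Next $155,000 at 34.5% = $53,475.00
Remaining $80,700 at 28% = $22,596.00
Fee: $59,555.00 + $53,475.00 + $22,596.00 = $135,626.00

$135,626.00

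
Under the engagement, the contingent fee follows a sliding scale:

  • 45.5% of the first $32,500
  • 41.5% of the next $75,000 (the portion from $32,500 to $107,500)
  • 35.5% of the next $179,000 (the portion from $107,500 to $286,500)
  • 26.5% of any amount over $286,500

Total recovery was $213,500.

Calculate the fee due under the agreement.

First $32,500 at 45.5% = $14,787.50
Next $75,000 at 41.5% = $31,125.00
Remaining $106,000 at 35.5% = $37,630.00
Fee: $14,787.50 + $31,125.00 + $37,630.00 = $83,542.50

$83,542.50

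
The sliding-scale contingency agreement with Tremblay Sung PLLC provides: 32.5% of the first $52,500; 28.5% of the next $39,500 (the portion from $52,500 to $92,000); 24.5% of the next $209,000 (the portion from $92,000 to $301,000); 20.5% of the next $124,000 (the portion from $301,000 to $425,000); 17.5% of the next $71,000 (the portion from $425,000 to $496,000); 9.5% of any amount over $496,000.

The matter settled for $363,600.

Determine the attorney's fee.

First $52,500 at 32.5% = $17,062.50
Next $39,500 at 28.5% = $11,257.50
Next $209,000 at 24.5% = $51,205.00
Remaining $62,600 at 20.5% = $12,833.00
Fee: $17,062.50 + $11,257.50 + $51,205.00 + $12,833.00 = $92,358.00

$92,358.00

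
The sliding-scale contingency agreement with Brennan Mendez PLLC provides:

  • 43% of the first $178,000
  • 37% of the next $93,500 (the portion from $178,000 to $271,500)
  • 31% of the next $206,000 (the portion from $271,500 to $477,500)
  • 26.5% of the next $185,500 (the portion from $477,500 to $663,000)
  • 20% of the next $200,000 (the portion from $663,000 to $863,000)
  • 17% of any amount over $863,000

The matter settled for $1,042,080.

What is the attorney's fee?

First $178,000 at 43% = $76,540.00
Next $93,500 at 37% = $34,595.00
Next $206,000 at 31% = $63,860.00
Next $185,500 at 26.5% = $49,157.50
Next $200,000 at 20% = $40,000.00
Remaining $179,080 at 17% = $30,443.60
Fee: $76,540.00 + $34,595.00 + $63,860.00 + $49,157.50 + $40,000.00 + $30,443.60 = $294,596.10

$294,596.10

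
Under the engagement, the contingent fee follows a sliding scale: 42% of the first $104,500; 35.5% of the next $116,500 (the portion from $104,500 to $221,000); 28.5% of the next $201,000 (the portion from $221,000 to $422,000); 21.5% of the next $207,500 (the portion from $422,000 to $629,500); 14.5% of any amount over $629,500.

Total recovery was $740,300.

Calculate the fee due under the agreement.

First $104,500 at 42% = $43,890.00
Next $116,500 at 35.5% = $41,357.50
Next $201,000 at 28.5% = $57,285.00
Next $207,500 at 21.5% = $44,612.50
Remaining $110,800 at 14.5% = $16,066.00
Fee: $43,890.00 + $41,357.50 + $57,285.00 + $44,612.50 + $16,066.00 = $203,211.00

$203,211.00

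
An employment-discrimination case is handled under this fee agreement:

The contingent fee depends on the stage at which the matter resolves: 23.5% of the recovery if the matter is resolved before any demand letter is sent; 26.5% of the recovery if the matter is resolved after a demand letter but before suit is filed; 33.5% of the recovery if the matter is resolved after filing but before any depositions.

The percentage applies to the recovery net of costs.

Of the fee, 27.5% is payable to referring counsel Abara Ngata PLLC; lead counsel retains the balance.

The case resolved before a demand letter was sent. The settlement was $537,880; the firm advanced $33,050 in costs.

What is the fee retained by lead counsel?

$86,010.41

Fee base (net of costs): $537,880 − $33,050 = $504,830
The matter resolved before a demand letter was sent, so the 23.5% rate applies.
$504,830 × 23.5% = $118,635.05
Referral share: 27.5% of $118,635.05 = $32,624.64; lead counsel retains $118,635.05 − $32,624.64 = $86,010.41.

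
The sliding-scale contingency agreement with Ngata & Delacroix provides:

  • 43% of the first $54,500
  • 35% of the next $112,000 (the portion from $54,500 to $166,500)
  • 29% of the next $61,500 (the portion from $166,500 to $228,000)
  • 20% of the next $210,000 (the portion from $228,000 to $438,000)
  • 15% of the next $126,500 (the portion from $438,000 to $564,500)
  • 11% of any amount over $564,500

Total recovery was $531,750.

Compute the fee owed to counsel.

First $54,500 at 43% = $23,435.00
Next $112,000 at 35% = $39,200.00
Next $61,500 at 29% = $17,835.00
Next $210,000 at 20% = $42,000.00
Remaining $93,750 at 15% = $14,062.50
Fee: $23,435.00 + $39,200.00 + $17,835.00 + $42,000.00 + $14,062.50 = $136,532.50

$136,532.50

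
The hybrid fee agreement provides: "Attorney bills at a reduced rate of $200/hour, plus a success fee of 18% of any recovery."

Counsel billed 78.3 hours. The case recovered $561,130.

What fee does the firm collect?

Hourly: 78.3 × $200 = $15,660.00
Success fee: 18% of $561,130 = $101,003.40
Total: $15,660.00 + $101,003.40 = $116,663.40

$116,663.40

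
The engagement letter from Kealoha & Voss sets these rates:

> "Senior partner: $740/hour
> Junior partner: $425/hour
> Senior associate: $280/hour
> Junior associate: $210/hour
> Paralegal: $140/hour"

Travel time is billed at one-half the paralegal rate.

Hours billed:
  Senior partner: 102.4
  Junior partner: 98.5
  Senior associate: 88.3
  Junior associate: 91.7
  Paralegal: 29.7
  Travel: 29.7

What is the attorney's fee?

$167,856.50

Senior partner: 102.4 × $740 = $75,776.00
Junior partner: 98.5 × $425 = $41,862.50
Senior associate: 88.3 × $280 = $24,724.00
Junior associate: 91.7 × $210 = $19,257.00
Paralegal: 29.7 × $140 = $4,158.00
Subtotal: $75,776.00 + $41,862.50 + $24,724.00 + $19,257.00 + $4,158.00 = $165,777.50
Travel: 29.7 × ($140 ÷ 2) = 29.7 × $70.00 = $2,079.00
Total: $165,777.50 + $2,079.00 = $167,856.50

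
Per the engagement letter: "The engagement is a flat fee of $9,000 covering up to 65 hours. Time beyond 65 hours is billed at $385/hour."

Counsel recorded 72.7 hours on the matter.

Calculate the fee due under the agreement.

Flat fee: $9,000.00
Excess hours: 72.7 − 65 = 7.7
Overrun: 7.7 × $385 = $2,964.50
Total: $9,000.00 + $2,964.50 = $11,964.50

$11,964.50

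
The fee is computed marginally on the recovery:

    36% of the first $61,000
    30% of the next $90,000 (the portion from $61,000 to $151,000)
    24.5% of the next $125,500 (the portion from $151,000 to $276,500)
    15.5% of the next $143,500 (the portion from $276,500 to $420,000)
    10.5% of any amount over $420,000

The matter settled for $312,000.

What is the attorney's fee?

First $61,000 at 36% = $21,960.00
Next $90,000 at 30% = $27,000.00
Next $125,500 at 24.5% = $30,747.50
Remaining $35,500 at 15.5% = $5,502.50
Fee: $21,960.00 + $27,000.00 + $30,747.50 + $5,502.50 = $85,210.00

$85,210.00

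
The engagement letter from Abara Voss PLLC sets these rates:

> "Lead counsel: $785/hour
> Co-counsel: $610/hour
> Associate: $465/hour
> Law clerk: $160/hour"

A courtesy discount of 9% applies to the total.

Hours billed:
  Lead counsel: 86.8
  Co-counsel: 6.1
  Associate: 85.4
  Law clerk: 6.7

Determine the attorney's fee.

$102,504.22

Lead counsel: 86.8 × $785 = $68,138.00
Co-counsel: 6.1 × $610 = $3,721.00
Associate: 85.4 × $465 = $39,711.00
Law clerk: 6.7 × $160 = $1,072.00
Subtotal: $112,642.00
Less 9% discount: −$10,137.78
Total: $112,642.00 − $10,137.78 = $102,504.22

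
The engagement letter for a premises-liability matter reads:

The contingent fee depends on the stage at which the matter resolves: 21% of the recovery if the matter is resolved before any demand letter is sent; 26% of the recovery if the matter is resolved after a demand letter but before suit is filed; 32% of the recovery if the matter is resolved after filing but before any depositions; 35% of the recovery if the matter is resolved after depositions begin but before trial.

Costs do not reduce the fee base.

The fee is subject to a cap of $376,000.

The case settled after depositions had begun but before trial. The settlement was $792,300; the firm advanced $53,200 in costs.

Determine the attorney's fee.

$277,305.00

Fee base is the gross recovery, $792,300; costs are reimbursed separately.
The matter settled after depositions had begun but before trial, so the 35% rate applies.
$792,300 × 35% = $277,305.00
$277,305.00 is under the $376,000 cap.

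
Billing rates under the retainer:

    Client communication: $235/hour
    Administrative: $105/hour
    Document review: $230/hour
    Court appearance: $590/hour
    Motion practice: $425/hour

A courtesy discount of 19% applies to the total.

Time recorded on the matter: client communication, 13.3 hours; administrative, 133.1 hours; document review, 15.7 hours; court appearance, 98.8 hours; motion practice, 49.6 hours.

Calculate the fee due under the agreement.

$81,068.04

Client communication: 13.3 × $235 = $3,125.50
Administrative: 133.1 × $105 = $13,975.50
Document review: 15.7 × $230 = $3,611.00
Court appearance: 98.8 × $590 = $58,292.00
Motion practice: 49.6 × $425 = $21,080.00
Subtotal: $100,084.00
Less 19% discount: −$19,015.96
Total: $100,084.00 − $19,015.96 = $81,068.04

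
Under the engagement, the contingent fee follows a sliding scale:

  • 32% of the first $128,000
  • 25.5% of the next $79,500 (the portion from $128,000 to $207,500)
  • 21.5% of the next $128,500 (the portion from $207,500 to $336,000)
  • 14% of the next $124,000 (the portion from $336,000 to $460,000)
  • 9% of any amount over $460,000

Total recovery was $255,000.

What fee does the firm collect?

First $128,000 at 32% = $40,960.00
Next $79,500 at 25.5% = $20,272.50
Remaining $47,500 at 21.5% = $10,212.50
Fee: $40,960.00 + $20,272.50 + $10,212.50 = $71,445.00

$71,445.00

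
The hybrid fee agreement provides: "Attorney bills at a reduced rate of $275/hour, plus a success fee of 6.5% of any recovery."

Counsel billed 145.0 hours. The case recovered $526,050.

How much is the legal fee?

$74,068.25

Hourly: 145.0 × $275 = $39,875.00
Success fee: 6.5% of $526,050 = $34,193.25
Total: $39,875.00 + $34,193.25 = $74,068.25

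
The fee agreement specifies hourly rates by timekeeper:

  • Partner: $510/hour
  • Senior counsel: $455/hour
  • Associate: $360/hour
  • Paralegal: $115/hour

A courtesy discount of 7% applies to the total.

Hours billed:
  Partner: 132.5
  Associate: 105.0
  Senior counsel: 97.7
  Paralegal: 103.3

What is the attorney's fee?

Partner: 132.5 × $510 = $67,575.00
Senior counsel: 97.7 × $455 = $44,453.50
Associate: 105.0 × $360 = $37,800.00
Paralegal: 103.3 × $115 = $11,879.50
Subtotal: $161,708.00
Less 7% discount: −$11,319.56
Total: $161,708.00 − $11,319.56 = $150,388.44

$150,388.44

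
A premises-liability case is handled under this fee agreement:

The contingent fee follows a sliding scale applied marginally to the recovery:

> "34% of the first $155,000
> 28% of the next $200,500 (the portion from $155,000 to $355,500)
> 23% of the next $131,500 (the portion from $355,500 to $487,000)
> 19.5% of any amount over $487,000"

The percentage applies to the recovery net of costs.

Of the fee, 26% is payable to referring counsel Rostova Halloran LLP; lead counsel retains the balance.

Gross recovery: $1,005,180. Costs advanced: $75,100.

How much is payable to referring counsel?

$58,626.26

Fee base (net of costs): $1,005,180 − $75,100 = $930,080
First $155,000 at 34% = $52,700.00
Next $200,500 at 28% = $56,140.00
Next $131,500 at 23% = $30,245.00
Remaining $443,080 at 19.5% = $86,400.60
Fee: $52,700.00 + $56,140.00 + $30,245.00 + $86,400.60 = $225,485.60
Referral share: 26% of $225,485.60 = $58,626.26; lead counsel retains $225,485.60 − $58,626.26 = $166,859.34.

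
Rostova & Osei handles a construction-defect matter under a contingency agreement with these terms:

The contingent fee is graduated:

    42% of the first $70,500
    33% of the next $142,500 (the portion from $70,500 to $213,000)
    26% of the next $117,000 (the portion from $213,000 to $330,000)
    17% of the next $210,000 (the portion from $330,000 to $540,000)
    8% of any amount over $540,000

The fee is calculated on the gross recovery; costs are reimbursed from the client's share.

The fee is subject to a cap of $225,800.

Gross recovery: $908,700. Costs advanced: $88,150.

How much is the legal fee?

Fee base is the gross recovery, $908,700; costs are reimbursed separately.
First $70,500 at 42% = $29,610.00
Next $142,500 at 33% = $47,025.00
Next $117,000 at 26% = $30,420.00
Next $210,000 at 17% = $35,700.00
Remaining $368,700 at 8% = $29,496.00
Fee: $29,610.00 + $47,025.00 + $30,420.00 + $35,700.00 + $29,496.00 = $172,251.00
$172,251.00 is under the $225,800 cap.

$172,251.00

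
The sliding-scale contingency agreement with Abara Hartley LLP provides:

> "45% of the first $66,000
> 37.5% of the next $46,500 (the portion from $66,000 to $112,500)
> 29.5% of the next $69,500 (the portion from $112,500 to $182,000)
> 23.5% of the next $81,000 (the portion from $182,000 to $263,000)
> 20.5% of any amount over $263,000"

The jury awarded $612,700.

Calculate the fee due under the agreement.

First $66,000 at 45% = $29,700.00
Next $46,500 at 37.5% = $17,437.50
Next $69,500 at 29.5% = $20,502.50
Next $81,000 at 23.5% = $19,035.00
Remaining $349,700 at 20.5% = $71,688.50
Fee: $29,700.00 + $17,437.50 + $20,502.50 + $19,035.00 + $71,688.50 = $158,363.50

$158,363.50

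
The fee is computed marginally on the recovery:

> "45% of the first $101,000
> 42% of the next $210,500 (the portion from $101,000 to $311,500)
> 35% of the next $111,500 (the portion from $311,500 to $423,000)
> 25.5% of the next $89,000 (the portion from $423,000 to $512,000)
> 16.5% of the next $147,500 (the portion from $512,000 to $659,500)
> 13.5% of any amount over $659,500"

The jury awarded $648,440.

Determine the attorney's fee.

First $101,000 at 45% = $45,450.00
Next $210,500 at 42% = $88,410.00
Next $111,500 at 35% = $39,025.00
Next $89,000 at 25.5% = $22,695.00
Remaining $136,440 at 16.5% = $22,512.60
Fee: $45,450.00 + $88,410.00 + $39,025.00 + $22,695.00 + $22,512.60 = $218,092.60

$218,092.60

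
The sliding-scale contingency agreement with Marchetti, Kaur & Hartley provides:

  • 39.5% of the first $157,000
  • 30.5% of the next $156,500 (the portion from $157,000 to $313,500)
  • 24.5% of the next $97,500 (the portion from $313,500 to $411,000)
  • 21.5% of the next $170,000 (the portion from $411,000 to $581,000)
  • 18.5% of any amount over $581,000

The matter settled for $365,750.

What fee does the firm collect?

$122,548.75

First $157,000 at 39.5% = $62,015.00
Next $156,500 at 30.5% = $47,732.50
Remaining $52,250 at 24.5% = $12,801.25
Fee: $62,015.00 + $47,732.50 + $12,801.25 = $122,548.75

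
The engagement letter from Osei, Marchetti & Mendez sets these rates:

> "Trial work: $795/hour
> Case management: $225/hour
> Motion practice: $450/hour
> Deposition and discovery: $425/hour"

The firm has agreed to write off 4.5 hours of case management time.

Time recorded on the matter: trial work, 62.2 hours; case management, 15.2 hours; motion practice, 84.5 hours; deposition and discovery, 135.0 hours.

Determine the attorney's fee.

Trial work: 62.2 × $795 = $49,449.00
Case management: 15.2 × $225 = $3,420.00
Motion practice: 84.5 × $450 = $38,025.00
Deposition and discovery: 135.0 × $425 = $57,375.00
Subtotal: $148,269.00
Write-off: 4.5 × $225 = $1,012.50
Total: $148,269.00 − $1,012.50 = $147,256.50

$147,256.50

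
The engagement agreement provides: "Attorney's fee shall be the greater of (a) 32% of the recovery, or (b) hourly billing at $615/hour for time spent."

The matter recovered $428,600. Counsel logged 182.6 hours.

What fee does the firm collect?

(a) 32% of $428,600 = $137,152.00
(b) 182.6 × $615 = $112,299.00
The greater is (a): $137,152.00.

$137,152.00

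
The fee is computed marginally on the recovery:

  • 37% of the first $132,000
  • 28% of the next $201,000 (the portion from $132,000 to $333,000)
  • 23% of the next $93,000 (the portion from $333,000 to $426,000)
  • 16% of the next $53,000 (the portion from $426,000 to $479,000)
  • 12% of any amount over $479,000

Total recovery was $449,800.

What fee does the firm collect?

First $132,000 at 37% = $48,840.00
Next $201,000 at 28% = $56,280.00
Next $93,000 at 23% = $21,390.00
Remaining $23,800 at 16% = $3,808.00
Fee: $48,840.00 + $56,280.00 + $21,390.00 + $3,808.00 = $130,318.00

$130,318.00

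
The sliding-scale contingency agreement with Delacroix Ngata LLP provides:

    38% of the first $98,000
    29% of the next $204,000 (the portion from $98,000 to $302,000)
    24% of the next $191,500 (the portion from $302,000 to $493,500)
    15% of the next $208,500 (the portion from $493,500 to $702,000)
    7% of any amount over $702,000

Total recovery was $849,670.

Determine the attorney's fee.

$183,971.90

First $98,000 at 38% = $37,240.00
Next $204,000 at 29% = $59,160.00
Next $191,500 at 24% = $45,960.00
Next $208,500 at 15% = $31,275.00
Remaining $147,670 at 7% = $10,336.90
Fee: $37,240.00 + $59,160.00 + $45,960.00 + $31,275.00 + $10,336.90 = $183,971.90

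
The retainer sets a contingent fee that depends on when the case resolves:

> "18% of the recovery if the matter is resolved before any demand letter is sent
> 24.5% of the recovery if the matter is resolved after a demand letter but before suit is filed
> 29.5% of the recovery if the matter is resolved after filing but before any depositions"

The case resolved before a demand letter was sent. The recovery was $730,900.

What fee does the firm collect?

The matter resolved before a demand letter was sent, so the 18% rate applies.
$730,900 × 18% = $131,562.00

$131,562.00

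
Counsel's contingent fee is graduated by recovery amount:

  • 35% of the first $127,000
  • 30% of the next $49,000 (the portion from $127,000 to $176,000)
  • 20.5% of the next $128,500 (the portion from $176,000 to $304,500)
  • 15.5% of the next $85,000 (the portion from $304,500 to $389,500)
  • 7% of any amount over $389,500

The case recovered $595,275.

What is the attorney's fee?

First $127,000 at 35% = $44,450.00
Next $49,000 at 30% = $14,700.00
Next $128,500 at 20.5% = $26,342.50
Next $85,000 at 15.5% = $13,175.00
Remaining $205,775 at 7% = $14,404.25
Fee: $44,450.00 + $14,700.00 + $26,342.50 + $13,175.00 + $14,404.25 = $113,071.75

$113,071.75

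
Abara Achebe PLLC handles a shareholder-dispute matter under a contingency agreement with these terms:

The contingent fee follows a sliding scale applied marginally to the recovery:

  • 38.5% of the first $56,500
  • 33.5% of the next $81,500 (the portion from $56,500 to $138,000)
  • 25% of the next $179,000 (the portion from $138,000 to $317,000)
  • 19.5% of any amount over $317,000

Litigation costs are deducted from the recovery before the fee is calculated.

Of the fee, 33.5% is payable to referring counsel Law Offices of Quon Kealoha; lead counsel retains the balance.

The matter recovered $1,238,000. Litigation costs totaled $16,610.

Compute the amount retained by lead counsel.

Fee base (net of costs): $1,238,000 − $16,610 = $1,221,390
First $56,500 at 38.5% = $21,752.50
Next $81,500 at 33.5% = $27,302.50
Next $179,000 at 25% = $44,750.00
Remaining $904,390 at 19.5% = $176,356.05
Fee: $21,752.50 + $27,302.50 + $44,750.00 + $176,356.05 = $270,161.05
Referral share: 33.5% of $270,161.05 = $90,503.95; lead counsel retains $270,161.05 − $90,503.95 = $179,657.10.

$179,657.10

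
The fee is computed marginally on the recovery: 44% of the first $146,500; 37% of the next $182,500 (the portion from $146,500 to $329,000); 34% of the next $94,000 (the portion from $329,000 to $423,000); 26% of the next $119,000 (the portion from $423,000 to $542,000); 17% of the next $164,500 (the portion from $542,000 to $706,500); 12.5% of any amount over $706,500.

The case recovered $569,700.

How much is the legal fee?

First $146,500 at 44% = $64,460.00
Next $182,500 at 37% = $67,525.00
Next $94,000 at 34% = $31,960.00
Next $119,000 at 26% = $30,940.00
Remaining $27,700 at 17% = $4,709.00
Fee: $64,460.00 + $67,525.00 + $31,960.00 + $30,940.00 + $4,709.00 = $199,594.00

$199,594.00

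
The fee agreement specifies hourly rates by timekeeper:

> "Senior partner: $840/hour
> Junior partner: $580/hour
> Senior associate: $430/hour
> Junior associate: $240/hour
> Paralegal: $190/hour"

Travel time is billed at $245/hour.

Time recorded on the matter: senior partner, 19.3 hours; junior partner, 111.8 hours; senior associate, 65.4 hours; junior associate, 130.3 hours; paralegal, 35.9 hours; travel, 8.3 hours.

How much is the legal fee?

Senior partner: 19.3 × $840 = $16,212.00
Junior partner: 111.8 × $580 = $64,844.00
Senior associate: 65.4 × $430 = $28,122.00
Junior associate: 130.3 × $240 = $31,272.00
Paralegal: 35.9 × $190 = $6,821.00
Subtotal: $16,212.00 + $64,844.00 + $28,122.00 + $31,272.00 + $6,821.00 = $147,271.00
Travel: 8.3 × $245 = $2,033.50
Total: $147,271.00 + $2,033.50 = $149,304.50

$149,304.50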